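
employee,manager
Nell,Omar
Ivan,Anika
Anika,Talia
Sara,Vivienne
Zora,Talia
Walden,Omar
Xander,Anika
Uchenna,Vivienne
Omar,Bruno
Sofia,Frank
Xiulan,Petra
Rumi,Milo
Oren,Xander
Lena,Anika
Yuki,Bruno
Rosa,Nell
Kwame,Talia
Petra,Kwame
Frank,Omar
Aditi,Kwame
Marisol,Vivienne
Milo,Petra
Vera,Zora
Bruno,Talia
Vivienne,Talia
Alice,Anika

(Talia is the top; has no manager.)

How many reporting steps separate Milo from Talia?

3

Chain from Milo up to Talia: Milo → Petra → Kwame → Talia. That is 3 steps up, so Milo is 3 levels below Talia.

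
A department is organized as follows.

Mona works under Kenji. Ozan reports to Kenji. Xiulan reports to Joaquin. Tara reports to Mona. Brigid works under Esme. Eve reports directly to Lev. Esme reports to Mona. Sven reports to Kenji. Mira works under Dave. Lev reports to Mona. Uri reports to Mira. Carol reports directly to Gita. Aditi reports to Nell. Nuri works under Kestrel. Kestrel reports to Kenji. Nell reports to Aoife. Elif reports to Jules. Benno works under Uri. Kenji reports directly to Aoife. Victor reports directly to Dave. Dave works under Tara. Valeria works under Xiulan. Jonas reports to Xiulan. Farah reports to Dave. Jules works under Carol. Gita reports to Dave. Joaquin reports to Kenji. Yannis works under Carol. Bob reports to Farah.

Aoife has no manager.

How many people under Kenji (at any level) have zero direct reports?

The people in Kenji's organization with no one reporting to them are Sven, Jonas, Valeria, Nuri, Ozan, Brigid, Victor, Elif, Yannis, Benno, Bob, Eve. That is 12.

12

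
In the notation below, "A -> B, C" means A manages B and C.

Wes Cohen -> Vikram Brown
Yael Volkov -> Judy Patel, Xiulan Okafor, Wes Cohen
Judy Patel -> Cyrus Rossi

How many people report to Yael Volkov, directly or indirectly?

Yael Volkov directly manages Judy Patel, Xiulan Okafor, Wes Cohen. Under Judy Patel: Cyrus Rossi (1). Xiulan Okafor has no reports. Under Wes Cohen: Vikram Brown (1). So Yael Volkov's organization is 3 direct reports plus everyone under them: 2 + 1 + 2 = 5.

5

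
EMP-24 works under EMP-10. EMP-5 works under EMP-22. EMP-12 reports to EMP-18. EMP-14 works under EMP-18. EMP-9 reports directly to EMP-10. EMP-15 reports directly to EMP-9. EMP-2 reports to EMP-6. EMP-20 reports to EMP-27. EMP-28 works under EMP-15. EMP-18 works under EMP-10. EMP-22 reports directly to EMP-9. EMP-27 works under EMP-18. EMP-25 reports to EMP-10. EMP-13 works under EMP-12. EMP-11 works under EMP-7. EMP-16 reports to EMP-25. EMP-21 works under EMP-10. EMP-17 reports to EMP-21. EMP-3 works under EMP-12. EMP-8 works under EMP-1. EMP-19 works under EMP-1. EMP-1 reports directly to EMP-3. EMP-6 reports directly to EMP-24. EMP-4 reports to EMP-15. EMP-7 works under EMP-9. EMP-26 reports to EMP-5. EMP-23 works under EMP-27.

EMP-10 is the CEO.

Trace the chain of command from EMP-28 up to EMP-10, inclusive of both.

EMP-28 reports to EMP-15. EMP-15 reports to EMP-9. EMP-9 reports to EMP-10. EMP-10 is at the top.

EMP-28 -> EMP-15 -> EMP-9 -> EMP-10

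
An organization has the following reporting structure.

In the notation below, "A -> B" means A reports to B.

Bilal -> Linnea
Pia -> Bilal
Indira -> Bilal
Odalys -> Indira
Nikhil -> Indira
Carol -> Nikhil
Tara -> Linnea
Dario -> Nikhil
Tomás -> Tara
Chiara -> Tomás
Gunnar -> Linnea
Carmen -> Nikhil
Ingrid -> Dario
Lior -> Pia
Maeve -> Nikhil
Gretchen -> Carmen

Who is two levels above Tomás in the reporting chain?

Linnea

Tomás reports to Tara, and Tara reports to Linnea. So Tomás's skip-level manager is Linnea.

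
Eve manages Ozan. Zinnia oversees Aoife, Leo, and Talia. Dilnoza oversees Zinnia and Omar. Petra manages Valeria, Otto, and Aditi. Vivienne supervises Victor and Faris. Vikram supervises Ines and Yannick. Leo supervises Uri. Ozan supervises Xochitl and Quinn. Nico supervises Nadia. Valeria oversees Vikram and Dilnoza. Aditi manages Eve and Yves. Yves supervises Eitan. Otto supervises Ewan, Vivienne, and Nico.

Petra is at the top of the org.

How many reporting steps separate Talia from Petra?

4

Chain from Talia up to Petra: Talia → Zinnia → Dilnoza → Valeria → Petra. That is 4 steps up, so Talia is 4 levels below Petra.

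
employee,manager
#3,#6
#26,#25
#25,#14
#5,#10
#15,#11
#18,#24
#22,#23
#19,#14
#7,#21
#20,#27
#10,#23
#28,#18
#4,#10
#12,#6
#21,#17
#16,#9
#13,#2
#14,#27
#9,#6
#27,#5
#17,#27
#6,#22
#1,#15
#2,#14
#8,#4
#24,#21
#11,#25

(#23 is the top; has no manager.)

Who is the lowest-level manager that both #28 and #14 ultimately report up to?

#27

#28's chain of managers is #18, #24, #21, #17, #27, #5, #10, #23. #14's chain of managers is #27, #5, #10, #23. The first manager that appears in both chains is #27.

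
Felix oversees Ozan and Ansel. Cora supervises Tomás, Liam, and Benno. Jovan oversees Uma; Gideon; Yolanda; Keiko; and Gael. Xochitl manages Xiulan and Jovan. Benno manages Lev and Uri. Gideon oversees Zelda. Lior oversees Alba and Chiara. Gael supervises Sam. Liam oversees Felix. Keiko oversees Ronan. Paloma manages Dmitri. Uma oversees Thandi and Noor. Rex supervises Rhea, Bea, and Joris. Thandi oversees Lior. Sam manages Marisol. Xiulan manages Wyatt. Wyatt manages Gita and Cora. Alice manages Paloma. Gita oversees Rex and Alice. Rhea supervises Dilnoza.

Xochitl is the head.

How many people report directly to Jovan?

5

Jovan directly manages Uma, Gideon, Yolanda, Keiko, Gael. That is 5 direct reports.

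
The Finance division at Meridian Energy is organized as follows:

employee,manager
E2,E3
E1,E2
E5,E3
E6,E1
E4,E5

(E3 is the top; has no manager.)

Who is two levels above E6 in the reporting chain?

E2

E6 reports to E1, and E1 reports to E2. So E6's skip-level manager is E2.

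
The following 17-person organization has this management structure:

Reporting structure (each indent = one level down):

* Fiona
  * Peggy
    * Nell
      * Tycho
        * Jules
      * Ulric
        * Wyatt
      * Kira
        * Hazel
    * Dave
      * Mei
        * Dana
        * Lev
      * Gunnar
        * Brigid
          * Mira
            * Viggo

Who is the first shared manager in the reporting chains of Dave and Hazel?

Dave's chain of managers is Peggy, Fiona. Hazel's chain of managers is Kira, Nell, Peggy, Fiona. The first manager that appears in both chains is Peggy.

Peggy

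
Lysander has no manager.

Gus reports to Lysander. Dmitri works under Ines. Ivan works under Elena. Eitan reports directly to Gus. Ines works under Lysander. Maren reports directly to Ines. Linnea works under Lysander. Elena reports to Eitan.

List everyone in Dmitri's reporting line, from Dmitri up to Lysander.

Dmitri -> Ines -> Lysander

Dmitri reports to Ines. Ines reports to Lysander. Lysander is at the top.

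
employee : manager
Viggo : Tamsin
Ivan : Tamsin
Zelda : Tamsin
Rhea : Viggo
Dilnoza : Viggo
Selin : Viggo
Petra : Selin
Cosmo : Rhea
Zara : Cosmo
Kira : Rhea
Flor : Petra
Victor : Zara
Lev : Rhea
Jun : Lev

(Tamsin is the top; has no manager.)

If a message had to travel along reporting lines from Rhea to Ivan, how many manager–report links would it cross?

Rhea is 2 levels below Tamsin, and Ivan is 1 level below Tamsin (their lowest common manager). The shortest path runs up from Rhea to Tamsin and back down to Ivan: 2 + 1 = 3 links.

3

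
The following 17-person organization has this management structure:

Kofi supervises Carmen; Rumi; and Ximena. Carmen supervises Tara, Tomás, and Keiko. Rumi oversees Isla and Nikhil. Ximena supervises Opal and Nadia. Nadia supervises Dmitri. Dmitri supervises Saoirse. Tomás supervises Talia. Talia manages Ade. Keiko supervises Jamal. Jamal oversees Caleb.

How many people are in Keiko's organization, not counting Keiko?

Keiko directly manages Jamal. Under Jamal: Caleb (1). That's 2 in total.

2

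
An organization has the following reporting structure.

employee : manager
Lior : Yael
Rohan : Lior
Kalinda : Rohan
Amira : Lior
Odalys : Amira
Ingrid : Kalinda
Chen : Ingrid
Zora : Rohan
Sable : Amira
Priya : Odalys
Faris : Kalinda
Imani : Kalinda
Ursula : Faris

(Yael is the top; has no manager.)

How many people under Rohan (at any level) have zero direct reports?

4

The people in Rohan's organization with no one reporting to them are Zora, Imani, Ursula, Chen. That is 4.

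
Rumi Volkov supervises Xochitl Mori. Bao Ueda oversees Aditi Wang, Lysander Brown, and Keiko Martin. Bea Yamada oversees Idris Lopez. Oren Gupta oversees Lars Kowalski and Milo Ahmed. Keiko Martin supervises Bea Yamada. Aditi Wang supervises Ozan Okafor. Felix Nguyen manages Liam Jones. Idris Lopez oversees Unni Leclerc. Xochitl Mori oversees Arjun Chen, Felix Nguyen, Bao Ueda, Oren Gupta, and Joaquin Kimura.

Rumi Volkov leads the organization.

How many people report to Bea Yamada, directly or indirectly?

Bea Yamada directly manages Idris Lopez. Under Idris Lopez: Unni Leclerc (1). That's 2 in total.

2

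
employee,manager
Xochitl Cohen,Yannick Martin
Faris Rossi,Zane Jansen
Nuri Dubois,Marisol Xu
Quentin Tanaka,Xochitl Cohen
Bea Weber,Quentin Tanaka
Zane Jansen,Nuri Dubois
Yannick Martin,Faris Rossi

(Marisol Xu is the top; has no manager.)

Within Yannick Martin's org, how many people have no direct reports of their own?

1

The only person in Yannick Martin's organization with no one reporting to them is Bea Weber. That is 1.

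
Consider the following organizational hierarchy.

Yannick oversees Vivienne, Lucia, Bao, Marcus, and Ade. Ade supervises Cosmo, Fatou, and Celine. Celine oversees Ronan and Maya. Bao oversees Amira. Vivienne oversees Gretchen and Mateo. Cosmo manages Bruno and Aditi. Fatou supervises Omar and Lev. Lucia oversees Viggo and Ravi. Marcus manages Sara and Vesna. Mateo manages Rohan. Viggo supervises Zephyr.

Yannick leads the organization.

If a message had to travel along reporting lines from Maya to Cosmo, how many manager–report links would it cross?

Maya is 2 levels below Ade, and Cosmo is 1 level below Ade (their lowest common manager). The shortest path runs up from Maya to Ade and back down to Cosmo: 2 + 1 = 3 links.

3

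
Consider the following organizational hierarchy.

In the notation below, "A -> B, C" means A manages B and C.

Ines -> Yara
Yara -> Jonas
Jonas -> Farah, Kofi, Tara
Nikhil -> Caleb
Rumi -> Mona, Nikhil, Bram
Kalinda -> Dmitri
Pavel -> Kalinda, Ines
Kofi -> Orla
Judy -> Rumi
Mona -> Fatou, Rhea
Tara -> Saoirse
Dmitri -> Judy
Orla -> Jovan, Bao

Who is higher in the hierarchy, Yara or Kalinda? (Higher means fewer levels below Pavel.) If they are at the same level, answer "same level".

Kalinda

Yara is 2 levels below Pavel; Kalinda is 1. Kalinda is higher.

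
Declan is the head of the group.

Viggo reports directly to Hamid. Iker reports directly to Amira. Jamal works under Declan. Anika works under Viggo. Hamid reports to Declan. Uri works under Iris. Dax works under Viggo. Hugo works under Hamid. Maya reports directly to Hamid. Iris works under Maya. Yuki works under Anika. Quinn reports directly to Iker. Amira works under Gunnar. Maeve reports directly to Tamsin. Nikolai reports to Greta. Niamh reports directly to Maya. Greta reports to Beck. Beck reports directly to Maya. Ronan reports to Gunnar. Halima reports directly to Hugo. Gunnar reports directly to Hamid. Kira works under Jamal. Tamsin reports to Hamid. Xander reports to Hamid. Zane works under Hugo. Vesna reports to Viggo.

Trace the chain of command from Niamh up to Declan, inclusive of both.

Niamh reports to Maya. Maya reports to Hamid. Hamid reports to Declan. Declan is at the top.

Niamh -> Maya -> Hamid -> Declan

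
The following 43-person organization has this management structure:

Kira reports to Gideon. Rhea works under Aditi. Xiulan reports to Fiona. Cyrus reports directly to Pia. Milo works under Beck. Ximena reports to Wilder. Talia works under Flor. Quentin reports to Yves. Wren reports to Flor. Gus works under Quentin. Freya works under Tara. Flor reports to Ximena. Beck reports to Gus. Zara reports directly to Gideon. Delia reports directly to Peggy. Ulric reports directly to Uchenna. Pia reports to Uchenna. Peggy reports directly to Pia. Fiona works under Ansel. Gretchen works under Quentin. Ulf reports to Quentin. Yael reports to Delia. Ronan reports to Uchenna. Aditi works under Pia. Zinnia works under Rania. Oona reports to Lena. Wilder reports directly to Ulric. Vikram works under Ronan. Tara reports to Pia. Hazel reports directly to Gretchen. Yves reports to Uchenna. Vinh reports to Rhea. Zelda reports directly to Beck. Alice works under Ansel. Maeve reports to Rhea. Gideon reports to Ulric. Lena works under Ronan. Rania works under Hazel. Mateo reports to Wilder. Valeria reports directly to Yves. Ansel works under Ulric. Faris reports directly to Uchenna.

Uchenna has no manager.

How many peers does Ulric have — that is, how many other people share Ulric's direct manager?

4

Ulric reports to Uchenna. Uchenna's other direct reports are Pia, Ronan, Yves, Faris — 4 peers.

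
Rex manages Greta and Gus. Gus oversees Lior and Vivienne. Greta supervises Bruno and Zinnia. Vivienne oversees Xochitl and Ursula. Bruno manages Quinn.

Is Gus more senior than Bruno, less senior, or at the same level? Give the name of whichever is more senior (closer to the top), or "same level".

Gus

Gus is 1 level below Rex; Bruno is 2. Gus is higher.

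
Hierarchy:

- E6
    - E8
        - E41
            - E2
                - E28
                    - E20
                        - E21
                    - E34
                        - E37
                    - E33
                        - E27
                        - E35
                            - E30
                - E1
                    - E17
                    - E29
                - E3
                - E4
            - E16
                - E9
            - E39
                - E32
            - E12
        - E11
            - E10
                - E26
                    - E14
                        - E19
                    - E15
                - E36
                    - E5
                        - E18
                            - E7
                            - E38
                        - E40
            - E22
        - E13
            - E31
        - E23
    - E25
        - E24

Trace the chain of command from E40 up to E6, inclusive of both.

E40 reports to E5. E5 reports to E36. E36 reports to E10. E10 reports to E11. E11 reports to E8. E8 reports to E6. E6 is at the top.

E40 -> E5 -> E36 -> E10 -> E11 -> E8 -> E6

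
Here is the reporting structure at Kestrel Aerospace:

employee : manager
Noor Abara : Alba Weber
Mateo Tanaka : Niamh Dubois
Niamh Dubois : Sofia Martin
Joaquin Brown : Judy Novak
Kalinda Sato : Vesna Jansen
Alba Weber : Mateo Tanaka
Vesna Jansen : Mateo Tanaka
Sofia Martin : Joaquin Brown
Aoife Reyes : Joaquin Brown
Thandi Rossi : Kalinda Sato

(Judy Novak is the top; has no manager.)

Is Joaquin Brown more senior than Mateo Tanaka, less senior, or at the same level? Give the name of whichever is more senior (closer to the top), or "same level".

Joaquin Brown

Joaquin Brown is 1 level below Judy Novak; Mateo Tanaka is 4. Joaquin Brown is higher.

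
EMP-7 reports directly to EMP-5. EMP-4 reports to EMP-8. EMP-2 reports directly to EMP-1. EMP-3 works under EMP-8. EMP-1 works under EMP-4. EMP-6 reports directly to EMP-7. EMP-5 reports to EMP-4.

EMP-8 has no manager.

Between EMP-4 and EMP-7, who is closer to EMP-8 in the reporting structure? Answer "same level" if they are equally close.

EMP-4 is 1 level below EMP-8; EMP-7 is 3. EMP-4 is higher.

EMP-4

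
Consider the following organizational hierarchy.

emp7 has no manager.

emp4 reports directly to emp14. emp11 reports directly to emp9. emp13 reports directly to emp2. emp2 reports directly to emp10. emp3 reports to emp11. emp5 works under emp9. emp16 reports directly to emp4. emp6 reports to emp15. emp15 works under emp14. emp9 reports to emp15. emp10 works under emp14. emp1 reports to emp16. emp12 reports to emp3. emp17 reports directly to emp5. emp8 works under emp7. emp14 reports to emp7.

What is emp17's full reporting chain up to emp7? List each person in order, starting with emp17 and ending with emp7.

emp17 reports to emp5. emp5 reports to emp9. emp9 reports to emp15. emp15 reports to emp14. emp14 reports to emp7. emp7 is at the top.

emp17 -> emp5 -> emp9 -> emp15 -> emp14 -> emp7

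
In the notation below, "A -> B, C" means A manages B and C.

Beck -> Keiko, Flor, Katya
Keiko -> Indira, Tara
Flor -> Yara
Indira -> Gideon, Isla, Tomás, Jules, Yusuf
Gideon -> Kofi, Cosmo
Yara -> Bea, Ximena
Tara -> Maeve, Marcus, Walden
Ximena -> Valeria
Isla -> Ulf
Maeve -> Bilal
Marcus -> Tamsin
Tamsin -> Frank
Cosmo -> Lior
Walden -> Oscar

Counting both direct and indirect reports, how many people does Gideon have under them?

3

Gideon directly manages Kofi, Cosmo. Kofi has no reports. Under Cosmo: Lior (1). So Gideon's organization is 2 direct reports plus everyone under them: 1 + 2 = 3.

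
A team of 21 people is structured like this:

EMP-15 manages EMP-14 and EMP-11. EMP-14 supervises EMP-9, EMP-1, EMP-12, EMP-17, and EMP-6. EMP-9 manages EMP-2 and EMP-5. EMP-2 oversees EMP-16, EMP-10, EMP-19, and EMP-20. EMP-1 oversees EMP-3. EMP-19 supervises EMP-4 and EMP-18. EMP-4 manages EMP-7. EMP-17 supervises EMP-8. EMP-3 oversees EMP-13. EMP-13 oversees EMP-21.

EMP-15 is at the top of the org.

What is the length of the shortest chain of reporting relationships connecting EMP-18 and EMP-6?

EMP-18 is 4 levels below EMP-14, and EMP-6 is 1 level below EMP-14 (their lowest common manager). The shortest path runs up from EMP-18 to EMP-14 and back down to EMP-6: 4 + 1 = 5 links.

5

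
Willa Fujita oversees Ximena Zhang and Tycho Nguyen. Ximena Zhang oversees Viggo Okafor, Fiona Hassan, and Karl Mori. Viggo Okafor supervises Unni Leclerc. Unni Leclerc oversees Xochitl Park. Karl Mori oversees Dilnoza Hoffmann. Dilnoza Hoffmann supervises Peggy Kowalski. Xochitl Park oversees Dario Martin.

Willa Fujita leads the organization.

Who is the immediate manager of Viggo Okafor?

Ximena Zhang

Viggo Okafor reports directly to Ximena Zhang.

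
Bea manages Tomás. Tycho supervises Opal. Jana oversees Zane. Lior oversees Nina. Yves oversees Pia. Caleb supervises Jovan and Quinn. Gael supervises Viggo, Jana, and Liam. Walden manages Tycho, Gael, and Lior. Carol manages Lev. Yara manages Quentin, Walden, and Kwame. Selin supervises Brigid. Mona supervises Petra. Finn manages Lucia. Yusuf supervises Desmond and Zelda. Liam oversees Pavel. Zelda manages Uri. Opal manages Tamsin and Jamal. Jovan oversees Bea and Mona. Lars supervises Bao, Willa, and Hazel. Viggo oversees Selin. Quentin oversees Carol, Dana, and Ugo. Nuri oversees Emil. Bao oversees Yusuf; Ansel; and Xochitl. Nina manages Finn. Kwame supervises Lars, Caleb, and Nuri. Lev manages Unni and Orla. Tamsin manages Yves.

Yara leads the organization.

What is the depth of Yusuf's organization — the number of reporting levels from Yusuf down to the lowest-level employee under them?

The longest chain under Yusuf runs Yusuf → Zelda → Uri, which is 2 levels below Yusuf.

2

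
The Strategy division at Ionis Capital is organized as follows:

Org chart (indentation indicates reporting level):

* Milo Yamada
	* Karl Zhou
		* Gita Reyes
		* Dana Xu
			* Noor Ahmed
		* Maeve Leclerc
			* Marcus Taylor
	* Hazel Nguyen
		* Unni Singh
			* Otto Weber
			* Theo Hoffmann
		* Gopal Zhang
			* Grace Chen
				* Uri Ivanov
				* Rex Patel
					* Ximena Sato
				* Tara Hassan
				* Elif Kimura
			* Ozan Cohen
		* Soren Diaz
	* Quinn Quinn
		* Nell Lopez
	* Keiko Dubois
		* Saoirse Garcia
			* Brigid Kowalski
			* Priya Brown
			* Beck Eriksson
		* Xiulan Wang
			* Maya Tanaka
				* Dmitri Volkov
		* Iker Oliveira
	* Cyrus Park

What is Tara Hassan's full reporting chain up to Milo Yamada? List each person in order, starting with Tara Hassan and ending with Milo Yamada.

Tara Hassan reports to Grace Chen. Grace Chen reports to Gopal Zhang. Gopal Zhang reports to Hazel Nguyen. Hazel Nguyen reports to Milo Yamada. Milo Yamada is at the top.

Tara Hassan -> Grace Chen -> Gopal Zhang -> Hazel Nguyen -> Milo Yamada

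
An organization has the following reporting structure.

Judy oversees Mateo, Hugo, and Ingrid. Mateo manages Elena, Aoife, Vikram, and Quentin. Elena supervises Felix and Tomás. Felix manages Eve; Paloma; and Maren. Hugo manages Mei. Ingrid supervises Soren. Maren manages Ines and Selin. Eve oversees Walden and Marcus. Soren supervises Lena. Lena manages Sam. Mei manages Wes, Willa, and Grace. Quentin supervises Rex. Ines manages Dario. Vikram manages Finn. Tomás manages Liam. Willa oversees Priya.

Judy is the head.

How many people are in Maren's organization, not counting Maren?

Maren directly manages Ines, Selin. Under Ines: Dario (1). Selin has no reports. So Maren's organization is 2 direct reports plus everyone under them: 2 + 1 = 3.

3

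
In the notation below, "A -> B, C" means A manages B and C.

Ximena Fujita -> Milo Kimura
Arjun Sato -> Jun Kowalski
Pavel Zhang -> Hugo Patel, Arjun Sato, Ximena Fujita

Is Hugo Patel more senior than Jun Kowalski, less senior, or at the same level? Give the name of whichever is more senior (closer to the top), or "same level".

Hugo Patel

Hugo Patel is 1 level below Pavel Zhang; Jun Kowalski is 2. Hugo Patel is higher.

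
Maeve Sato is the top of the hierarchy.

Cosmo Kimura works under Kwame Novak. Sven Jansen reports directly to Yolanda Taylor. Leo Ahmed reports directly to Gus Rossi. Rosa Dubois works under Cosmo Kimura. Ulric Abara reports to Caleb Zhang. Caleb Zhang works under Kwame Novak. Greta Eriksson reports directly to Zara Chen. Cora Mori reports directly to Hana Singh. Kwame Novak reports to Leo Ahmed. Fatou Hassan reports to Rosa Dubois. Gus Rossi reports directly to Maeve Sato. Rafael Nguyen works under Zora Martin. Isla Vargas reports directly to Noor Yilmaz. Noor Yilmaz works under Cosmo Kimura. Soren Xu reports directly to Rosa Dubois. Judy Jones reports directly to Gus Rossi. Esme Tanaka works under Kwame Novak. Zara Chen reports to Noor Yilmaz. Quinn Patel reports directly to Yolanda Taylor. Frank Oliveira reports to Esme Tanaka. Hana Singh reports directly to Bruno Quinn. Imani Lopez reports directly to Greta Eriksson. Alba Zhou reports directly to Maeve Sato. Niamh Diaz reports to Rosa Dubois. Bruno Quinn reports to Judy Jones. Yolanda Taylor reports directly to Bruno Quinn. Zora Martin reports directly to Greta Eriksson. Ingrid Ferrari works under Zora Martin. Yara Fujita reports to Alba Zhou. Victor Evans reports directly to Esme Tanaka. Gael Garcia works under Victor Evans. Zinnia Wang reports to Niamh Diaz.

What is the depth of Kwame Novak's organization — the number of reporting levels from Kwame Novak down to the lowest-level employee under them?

6

The longest chain under Kwame Novak runs Kwame Novak → Cosmo Kimura → Noor Yilmaz → Zara Chen → Greta Eriksson → Zora Martin → Rafael Nguyen, which is 6 levels below Kwame Novak.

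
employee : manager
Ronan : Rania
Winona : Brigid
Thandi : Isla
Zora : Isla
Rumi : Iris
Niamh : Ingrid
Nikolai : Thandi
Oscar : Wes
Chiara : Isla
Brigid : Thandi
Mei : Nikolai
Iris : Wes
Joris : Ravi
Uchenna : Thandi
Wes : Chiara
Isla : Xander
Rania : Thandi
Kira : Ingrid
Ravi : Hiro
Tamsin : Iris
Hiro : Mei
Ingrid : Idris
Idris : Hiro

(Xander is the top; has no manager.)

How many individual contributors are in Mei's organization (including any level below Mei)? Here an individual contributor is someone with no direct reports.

The people in Mei's organization with no one reporting to them are Kira, Niamh, Joris. That is 3.

3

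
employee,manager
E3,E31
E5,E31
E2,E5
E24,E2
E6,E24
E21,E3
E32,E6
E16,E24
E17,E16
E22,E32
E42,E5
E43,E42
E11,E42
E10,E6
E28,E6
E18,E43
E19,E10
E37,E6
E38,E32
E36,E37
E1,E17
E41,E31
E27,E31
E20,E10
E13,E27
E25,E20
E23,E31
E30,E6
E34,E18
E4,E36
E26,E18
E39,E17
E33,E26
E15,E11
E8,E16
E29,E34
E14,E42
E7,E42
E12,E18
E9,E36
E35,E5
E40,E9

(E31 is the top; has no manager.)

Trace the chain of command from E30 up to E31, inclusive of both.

E30 reports to E6. E6 reports to E24. E24 reports to E2. E2 reports to E5. E5 reports to E31. E31 is at the top.

E30 -> E6 -> E24 -> E2 -> E5 -> E31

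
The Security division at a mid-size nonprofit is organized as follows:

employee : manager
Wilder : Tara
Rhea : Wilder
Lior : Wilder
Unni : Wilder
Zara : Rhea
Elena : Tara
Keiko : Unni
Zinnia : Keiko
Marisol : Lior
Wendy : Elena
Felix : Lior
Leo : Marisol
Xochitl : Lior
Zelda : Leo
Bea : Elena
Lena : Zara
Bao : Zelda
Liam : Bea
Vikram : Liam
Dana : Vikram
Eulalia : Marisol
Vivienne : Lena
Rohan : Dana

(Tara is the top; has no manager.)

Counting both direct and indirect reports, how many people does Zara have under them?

Zara directly manages Lena. Under Lena: Vivienne (1). That's 2 in total.

2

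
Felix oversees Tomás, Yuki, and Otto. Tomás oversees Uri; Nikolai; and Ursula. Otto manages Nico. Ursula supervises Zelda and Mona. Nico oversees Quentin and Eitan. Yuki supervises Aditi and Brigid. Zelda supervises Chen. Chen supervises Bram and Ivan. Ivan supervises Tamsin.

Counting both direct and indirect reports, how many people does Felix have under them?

17

Felix directly manages Tomás, Otto, Yuki. Under Tomás: Nikolai, Uri, Ursula, Mona, Zelda, Chen, Bram, Ivan, Tamsin (9). Under Otto: Nico, Eitan, Quentin (3). Under Yuki: Aditi, Brigid (2). So Felix's organization is 3 direct reports plus everyone under them: 10 + 4 + 3 = 17.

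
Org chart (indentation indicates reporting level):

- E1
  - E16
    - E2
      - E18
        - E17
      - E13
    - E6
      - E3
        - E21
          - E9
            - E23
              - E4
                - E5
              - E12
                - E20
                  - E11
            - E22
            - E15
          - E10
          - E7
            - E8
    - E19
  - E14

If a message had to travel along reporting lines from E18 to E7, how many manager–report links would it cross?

E18 is 2 levels below E16, and E7 is 4 levels below E16 (their lowest common manager). The shortest path runs up from E18 to E16 and back down to E7: 2 + 4 = 6 links.

6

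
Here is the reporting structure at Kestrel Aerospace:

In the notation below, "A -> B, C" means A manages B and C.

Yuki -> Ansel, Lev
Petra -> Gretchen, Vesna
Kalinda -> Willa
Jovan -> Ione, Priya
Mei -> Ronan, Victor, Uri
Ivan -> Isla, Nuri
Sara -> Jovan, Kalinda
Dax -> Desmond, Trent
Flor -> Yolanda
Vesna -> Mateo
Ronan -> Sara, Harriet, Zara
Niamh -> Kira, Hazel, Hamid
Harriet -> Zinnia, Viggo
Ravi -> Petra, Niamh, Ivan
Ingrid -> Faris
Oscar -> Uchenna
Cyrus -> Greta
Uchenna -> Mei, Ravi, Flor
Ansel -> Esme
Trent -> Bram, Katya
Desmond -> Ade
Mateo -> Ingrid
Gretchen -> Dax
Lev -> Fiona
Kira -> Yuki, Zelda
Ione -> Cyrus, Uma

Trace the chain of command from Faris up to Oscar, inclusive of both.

Faris -> Ingrid -> Mateo -> Vesna -> Petra -> Ravi -> Uchenna -> Oscar

Faris reports to Ingrid. Ingrid reports to Mateo. Mateo reports to Vesna. Vesna reports to Petra. Petra reports to Ravi. Ravi reports to Uchenna. Uchenna reports to Oscar. Oscar is at the top.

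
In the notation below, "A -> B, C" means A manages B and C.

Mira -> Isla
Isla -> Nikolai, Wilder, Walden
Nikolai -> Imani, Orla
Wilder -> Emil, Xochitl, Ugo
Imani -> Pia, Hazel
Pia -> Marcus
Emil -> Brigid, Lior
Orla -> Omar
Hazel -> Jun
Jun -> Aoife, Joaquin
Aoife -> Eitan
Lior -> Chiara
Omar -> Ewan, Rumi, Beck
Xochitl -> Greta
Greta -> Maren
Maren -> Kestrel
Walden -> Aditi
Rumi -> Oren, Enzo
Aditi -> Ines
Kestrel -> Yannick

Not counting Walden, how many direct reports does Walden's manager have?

Walden reports to Isla. Isla's other direct reports are Nikolai, Wilder — 2 peers.

2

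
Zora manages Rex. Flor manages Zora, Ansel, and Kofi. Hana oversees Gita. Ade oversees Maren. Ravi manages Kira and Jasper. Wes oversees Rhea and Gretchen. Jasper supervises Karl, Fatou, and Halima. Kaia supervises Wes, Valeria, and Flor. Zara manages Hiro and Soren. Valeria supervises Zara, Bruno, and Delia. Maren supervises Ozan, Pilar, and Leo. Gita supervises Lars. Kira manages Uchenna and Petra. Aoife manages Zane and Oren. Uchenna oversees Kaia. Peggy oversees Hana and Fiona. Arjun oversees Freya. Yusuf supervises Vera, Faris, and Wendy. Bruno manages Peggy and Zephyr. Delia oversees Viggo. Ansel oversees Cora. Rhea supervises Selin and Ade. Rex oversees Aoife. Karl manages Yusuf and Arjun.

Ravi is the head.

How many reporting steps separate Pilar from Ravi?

8

Chain from Pilar up to Ravi: Pilar → Maren → Ade → Rhea → Wes → Kaia → Uchenna → Kira → Ravi. That is 8 steps up, so Pilar is 8 levels below Ravi.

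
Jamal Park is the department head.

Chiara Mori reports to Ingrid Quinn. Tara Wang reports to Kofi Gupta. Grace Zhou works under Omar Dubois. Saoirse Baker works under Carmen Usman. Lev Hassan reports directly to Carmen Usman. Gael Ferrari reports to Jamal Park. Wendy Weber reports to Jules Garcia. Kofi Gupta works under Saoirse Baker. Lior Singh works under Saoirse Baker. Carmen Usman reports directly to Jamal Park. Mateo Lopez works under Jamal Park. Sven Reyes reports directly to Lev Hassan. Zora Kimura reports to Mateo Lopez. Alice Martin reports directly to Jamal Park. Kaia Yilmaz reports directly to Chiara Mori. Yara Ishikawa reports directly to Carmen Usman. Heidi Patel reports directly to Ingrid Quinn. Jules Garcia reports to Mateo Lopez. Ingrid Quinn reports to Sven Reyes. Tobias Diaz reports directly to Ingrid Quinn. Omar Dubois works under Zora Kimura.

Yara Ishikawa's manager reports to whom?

Yara Ishikawa reports to Carmen Usman, and Carmen Usman reports to Jamal Park. So Yara Ishikawa's skip-level manager is Jamal Park.

Jamal Park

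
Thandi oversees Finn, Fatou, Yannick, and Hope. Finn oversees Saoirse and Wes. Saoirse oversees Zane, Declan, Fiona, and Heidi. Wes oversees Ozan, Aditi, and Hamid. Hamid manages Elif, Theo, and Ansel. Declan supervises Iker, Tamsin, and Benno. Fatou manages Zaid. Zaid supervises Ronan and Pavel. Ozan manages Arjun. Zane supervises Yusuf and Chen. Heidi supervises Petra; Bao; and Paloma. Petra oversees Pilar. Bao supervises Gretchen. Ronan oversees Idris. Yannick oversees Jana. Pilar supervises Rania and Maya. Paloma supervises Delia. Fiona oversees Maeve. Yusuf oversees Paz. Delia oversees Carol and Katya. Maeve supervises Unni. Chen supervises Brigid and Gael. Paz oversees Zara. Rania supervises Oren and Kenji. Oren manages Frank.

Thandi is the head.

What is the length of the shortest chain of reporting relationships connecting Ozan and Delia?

6

Ozan is 2 levels below Finn, and Delia is 4 levels below Finn (their lowest common manager). The shortest path runs up from Ozan to Finn and back down to Delia: 2 + 4 = 6 links.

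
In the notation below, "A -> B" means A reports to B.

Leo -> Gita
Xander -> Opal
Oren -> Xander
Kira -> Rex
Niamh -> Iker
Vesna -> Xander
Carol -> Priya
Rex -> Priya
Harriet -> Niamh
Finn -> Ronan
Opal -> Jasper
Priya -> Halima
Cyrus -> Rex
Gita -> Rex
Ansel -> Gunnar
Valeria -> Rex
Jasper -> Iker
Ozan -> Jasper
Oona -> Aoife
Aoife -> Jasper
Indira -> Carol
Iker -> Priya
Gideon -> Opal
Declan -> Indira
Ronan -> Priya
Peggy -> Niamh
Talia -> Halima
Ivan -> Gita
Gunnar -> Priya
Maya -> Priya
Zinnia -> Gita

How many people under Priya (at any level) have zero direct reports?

17

The people in Priya's organization with no one reporting to them are Maya, Finn, Ansel, Declan, Cyrus, Kira, Ivan, Leo, Zinnia, Valeria, Harriet, Peggy, Ozan, Oona, Gideon, Vesna, Oren. That is 17.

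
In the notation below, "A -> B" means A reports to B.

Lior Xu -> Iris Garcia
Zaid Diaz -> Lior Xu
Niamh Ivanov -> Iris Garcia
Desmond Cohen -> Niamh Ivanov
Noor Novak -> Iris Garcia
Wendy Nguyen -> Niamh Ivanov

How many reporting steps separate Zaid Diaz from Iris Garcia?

2

Chain from Zaid Diaz up to Iris Garcia: Zaid Diaz → Lior Xu → Iris Garcia. That is 2 steps up, so Zaid Diaz is 2 levels below Iris Garcia.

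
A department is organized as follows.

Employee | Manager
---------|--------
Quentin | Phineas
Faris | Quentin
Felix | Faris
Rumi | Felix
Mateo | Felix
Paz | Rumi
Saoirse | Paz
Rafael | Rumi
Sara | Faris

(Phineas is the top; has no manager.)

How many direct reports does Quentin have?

Quentin directly manages Faris. That is 1 direct report.

1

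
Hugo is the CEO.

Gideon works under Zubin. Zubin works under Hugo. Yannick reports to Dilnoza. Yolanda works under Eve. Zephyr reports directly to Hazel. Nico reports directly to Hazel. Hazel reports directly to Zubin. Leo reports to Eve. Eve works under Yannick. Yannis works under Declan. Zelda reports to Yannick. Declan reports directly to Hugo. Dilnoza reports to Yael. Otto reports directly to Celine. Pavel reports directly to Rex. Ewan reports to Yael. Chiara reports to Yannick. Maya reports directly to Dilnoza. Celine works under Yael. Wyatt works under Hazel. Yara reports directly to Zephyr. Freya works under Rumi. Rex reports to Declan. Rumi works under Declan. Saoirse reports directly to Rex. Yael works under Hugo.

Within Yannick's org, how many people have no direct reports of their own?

4

The people in Yannick's organization with no one reporting to them are Yolanda, Leo, Zelda, Chiara. That is 4.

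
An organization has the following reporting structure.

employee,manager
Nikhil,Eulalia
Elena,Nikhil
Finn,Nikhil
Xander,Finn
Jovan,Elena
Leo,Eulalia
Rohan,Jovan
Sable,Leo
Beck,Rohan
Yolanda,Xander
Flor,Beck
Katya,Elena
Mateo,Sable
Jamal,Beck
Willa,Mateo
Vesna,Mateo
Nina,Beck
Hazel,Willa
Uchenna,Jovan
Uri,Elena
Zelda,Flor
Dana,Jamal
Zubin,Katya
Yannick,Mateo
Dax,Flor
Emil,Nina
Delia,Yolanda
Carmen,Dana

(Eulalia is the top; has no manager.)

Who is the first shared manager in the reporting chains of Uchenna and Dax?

Jovan

Uchenna's chain of managers is Jovan, Elena, Nikhil, Eulalia. Dax's chain of managers is Flor, Beck, Rohan, Jovan, Elena, Nikhil, Eulalia. The first manager that appears in both chains is Jovan.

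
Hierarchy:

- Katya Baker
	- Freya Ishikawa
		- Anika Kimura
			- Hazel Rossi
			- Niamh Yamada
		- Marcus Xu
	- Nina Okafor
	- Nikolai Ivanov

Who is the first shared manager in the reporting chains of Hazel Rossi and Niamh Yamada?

Anika Kimura

Hazel Rossi's chain of managers is Anika Kimura, Freya Ishikawa, Katya Baker. Niamh Yamada's chain of managers is Anika Kimura, Freya Ishikawa, Katya Baker. The first manager that appears in both chains is Anika Kimura.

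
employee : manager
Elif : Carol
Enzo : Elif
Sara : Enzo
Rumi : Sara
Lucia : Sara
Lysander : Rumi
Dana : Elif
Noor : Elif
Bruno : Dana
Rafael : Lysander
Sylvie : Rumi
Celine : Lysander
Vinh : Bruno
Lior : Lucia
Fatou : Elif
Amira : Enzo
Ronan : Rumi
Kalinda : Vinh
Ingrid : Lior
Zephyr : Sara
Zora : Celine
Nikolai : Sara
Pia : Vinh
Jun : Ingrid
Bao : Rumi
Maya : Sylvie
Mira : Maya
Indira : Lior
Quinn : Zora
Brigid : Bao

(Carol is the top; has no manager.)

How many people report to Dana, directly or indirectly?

Dana directly manages Bruno. Under Bruno: Vinh, Pia, Kalinda (3). That's 4 in total.

4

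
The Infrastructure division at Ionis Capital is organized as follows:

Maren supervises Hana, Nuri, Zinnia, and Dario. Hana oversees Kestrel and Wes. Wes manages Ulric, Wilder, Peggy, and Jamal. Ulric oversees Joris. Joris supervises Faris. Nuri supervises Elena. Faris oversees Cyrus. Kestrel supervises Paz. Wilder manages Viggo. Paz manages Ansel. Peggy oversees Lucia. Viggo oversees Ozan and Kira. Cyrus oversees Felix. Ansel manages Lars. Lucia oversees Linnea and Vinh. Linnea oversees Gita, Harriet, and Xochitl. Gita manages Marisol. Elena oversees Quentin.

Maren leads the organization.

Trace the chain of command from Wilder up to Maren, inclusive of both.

Wilder -> Wes -> Hana -> Maren

Wilder reports to Wes. Wes reports to Hana. Hana reports to Maren. Maren is at the top.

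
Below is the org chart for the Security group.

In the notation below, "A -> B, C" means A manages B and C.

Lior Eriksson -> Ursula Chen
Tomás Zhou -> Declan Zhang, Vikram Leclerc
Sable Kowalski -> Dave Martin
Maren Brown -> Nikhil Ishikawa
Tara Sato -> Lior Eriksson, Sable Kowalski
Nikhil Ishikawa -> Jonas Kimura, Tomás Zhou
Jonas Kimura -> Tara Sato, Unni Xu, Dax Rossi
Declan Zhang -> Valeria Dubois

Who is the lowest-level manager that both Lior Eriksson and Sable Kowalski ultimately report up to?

Lior Eriksson's chain of managers is Tara Sato, Jonas Kimura, Nikhil Ishikawa, Maren Brown. Sable Kowalski's chain of managers is Tara Sato, Jonas Kimura, Nikhil Ishikawa, Maren Brown. The first manager that appears in both chains is Tara Sato.

Tara Sato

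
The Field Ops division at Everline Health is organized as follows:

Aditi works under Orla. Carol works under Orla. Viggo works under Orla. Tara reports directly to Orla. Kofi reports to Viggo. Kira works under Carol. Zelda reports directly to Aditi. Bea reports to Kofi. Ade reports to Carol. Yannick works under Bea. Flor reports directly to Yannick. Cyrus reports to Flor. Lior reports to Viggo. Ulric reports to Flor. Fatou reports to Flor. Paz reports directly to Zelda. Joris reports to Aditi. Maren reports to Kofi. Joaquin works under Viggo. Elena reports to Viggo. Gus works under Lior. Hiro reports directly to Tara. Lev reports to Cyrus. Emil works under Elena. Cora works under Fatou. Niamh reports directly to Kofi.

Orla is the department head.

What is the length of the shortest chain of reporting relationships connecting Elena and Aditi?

3

Elena is 2 levels below Orla, and Aditi is 1 level below Orla (their lowest common manager). The shortest path runs up from Elena to Orla and back down to Aditi: 2 + 1 = 3 links.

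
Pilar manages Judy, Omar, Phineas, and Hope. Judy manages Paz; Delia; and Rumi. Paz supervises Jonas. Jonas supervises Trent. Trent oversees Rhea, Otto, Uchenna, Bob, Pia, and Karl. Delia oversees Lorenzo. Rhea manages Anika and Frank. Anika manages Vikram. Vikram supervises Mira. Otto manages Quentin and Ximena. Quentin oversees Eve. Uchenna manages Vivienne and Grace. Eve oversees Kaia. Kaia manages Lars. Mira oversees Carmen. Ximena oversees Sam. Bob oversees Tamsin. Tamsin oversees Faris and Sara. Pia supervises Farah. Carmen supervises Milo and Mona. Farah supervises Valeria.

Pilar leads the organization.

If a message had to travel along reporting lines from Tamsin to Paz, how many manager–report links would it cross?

Tamsin is in Paz's organization: the chain from Tamsin up to Paz is Tamsin → Bob → Trent → Jonas → Paz, which is 4 links.

4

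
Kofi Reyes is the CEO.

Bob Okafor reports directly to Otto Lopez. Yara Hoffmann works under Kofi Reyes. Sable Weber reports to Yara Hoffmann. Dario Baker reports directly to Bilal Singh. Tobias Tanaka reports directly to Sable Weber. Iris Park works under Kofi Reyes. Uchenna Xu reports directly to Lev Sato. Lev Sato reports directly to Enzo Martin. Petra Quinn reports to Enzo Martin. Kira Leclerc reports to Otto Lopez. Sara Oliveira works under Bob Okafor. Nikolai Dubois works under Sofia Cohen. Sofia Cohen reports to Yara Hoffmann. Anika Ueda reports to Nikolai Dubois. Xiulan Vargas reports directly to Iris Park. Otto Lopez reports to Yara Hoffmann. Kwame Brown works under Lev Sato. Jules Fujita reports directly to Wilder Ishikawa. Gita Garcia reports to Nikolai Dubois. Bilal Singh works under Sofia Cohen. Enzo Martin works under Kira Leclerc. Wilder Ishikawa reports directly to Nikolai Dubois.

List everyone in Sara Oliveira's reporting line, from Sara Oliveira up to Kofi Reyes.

Sara Oliveira reports to Bob Okafor. Bob Okafor reports to Otto Lopez. Otto Lopez reports to Yara Hoffmann. Yara Hoffmann reports to Kofi Reyes. Kofi Reyes is at the top.

Sara Oliveira -> Bob Okafor -> Otto Lopez -> Yara Hoffmann -> Kofi Reyes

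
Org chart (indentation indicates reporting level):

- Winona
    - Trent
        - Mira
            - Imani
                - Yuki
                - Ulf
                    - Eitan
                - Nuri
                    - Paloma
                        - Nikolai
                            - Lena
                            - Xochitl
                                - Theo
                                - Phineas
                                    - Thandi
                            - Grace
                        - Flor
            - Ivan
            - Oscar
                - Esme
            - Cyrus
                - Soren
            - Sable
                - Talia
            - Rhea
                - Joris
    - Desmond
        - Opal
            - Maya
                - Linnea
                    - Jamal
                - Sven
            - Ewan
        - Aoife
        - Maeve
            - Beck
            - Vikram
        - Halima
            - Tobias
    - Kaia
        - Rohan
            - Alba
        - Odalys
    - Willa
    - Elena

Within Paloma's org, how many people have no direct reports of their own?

The people in Paloma's organization with no one reporting to them are Flor, Grace, Thandi, Theo, Lena. That is 5.

5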